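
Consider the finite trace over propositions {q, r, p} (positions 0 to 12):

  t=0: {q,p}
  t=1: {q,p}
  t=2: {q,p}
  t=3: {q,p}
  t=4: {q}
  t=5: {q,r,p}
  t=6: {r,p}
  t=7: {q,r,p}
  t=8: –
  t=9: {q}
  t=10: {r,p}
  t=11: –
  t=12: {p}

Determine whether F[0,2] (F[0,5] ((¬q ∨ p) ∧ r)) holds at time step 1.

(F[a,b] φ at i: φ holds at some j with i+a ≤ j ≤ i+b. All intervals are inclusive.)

Check F[0,5] ((¬q ∨ p) ∧ r) at each j in [1,3]:
  j=1: holds (witness at 5)
  j=2: holds (witness at 5)
  j=3: holds (witness at 5)
Found at j=1 → formula holds.

True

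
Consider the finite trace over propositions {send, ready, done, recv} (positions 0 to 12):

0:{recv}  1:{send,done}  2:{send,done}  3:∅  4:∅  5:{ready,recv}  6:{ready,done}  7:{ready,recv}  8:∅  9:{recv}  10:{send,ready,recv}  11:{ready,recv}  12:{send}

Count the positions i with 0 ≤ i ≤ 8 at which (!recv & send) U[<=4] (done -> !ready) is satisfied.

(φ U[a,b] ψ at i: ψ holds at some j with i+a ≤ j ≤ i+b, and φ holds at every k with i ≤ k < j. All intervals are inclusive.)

Evaluate at each i in [0,8]:
  i=0: ✓ (rhs at j=0)
  i=1: ✓ (rhs at j=1)
  i=2: ✓ (rhs at j=2)
  i=3: ✓ (rhs at j=3)
  i=4: ✓ (rhs at j=4)
  i=5: ✓ (rhs at j=5)
  i=6: ✗ (lhs fails at k=6 before rhs at j=7)
  i=7: ✓ (rhs at j=7)
  i=8: ✓ (rhs at j=8)
Positions where it holds: {0, 1, 2, 3, 4, 5, 7, 8} → 8.

8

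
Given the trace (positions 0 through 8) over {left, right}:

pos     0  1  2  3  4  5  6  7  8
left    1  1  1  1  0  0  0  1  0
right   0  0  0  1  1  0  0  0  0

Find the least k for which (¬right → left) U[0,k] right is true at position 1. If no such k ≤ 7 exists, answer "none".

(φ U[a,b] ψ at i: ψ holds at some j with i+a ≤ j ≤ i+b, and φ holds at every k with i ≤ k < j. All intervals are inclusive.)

Need earliest j ≥ 1 with right, and (¬right → left) at every k in [1,j-1].
  j=1: rhs fails.
  j=2: rhs fails.
  j=3: rhs holds; lhs holds on [1,2]. k = 2.

2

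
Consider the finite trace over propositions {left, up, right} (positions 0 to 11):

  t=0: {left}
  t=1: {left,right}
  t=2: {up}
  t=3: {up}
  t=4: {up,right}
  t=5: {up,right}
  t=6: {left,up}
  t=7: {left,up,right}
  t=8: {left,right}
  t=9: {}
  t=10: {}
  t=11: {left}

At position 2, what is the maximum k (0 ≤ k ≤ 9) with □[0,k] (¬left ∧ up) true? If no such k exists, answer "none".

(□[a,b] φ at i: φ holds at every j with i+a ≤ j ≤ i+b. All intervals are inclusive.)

(¬left ∧ up) must hold from j=2 onward; find where it first fails.
  j=2: holds
  j=3: holds
  j=4: holds
  j=5: holds
  j=6: fails
Holds on [2,5], so largest k = 3.

3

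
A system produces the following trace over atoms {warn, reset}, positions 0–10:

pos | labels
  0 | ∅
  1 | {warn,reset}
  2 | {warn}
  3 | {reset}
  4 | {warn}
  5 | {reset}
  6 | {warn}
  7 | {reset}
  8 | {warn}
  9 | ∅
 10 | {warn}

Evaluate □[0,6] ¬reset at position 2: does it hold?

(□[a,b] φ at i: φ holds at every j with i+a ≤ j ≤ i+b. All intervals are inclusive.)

False

Check ¬reset at every j in [2,8]:
  j=2: true
  j=3: false
  j=4: true
  j=5: false
  j=6: true
  j=7: false
  j=8: true
Fails at j=3 → formula fails.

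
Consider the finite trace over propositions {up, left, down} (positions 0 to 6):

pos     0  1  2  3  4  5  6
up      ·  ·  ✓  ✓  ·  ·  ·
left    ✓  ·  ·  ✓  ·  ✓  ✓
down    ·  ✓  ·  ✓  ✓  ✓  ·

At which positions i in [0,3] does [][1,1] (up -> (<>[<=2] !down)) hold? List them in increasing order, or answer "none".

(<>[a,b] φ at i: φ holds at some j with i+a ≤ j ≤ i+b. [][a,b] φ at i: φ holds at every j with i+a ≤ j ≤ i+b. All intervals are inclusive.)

Evaluate at each i in [0,3]:
  i=0: ✓ (all of [1,1])
  i=1: ✓ (all of [2,2])
  i=2: ✗ (fails at j=3)
  i=3: ✓ (all of [4,4])

0, 1, 3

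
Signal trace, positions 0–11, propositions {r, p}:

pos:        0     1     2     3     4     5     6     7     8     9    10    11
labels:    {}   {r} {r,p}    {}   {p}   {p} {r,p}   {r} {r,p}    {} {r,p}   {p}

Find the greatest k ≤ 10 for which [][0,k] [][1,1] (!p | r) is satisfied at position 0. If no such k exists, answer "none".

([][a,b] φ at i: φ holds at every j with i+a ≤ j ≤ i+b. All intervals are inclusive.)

[][1,1] (!p | r) must hold from j=0 onward; find where it first fails.
  j=0: holds
  j=1: holds
  j=2: holds
  j=3: fails
Holds on [0,2], so largest k = 2.

2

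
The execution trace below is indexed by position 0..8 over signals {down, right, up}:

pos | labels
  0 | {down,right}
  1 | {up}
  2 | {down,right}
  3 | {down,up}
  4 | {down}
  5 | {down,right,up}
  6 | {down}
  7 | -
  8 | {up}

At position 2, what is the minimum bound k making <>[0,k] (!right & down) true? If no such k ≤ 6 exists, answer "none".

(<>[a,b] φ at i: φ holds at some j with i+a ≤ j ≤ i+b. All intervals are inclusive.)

Scan j = 2,3,… for (!right & down):
  j=2: fails
  j=3: holds
First hit at j=3, so smallest k = 3-2 = 1.

1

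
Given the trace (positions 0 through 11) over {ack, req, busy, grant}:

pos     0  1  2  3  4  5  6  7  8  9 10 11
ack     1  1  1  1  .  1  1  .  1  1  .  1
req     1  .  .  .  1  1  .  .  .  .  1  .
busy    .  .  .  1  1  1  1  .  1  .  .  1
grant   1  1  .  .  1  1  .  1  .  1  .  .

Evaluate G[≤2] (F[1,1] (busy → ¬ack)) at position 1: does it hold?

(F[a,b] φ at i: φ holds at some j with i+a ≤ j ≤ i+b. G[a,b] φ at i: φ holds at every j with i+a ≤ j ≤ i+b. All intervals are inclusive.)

Check F[1,1] (busy → ¬ack) at every j in [1,3]:
  j=1: holds (witness at 2)
  j=2: fails (none in [3,3])
  j=3: holds (witness at 4)
Fails at j=2 → formula fails.

No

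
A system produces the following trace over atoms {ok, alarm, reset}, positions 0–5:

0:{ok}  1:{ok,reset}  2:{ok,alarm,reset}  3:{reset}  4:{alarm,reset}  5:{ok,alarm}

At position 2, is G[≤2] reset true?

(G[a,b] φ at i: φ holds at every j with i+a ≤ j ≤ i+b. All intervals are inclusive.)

Yes

Check reset at every j in [2,4]:
  j=2: true
  j=3: true
  j=4: true
All positions satisfy it → formula holds.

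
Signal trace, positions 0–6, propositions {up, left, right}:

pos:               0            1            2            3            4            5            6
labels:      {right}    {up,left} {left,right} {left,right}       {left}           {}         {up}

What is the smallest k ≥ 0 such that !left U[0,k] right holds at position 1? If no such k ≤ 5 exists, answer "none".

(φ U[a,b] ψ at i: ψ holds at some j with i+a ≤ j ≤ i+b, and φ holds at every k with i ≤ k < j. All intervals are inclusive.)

none

Need earliest j ≥ 1 with right, and !left at every k in [1,j-1].
  j=1: rhs fails.
  j=2: rhs holds but lhs fails at k=1.
  j=3: rhs holds but lhs fails at k=1.
  j=4: rhs fails.
  j=5: rhs fails.
  j=6: rhs fails.
No witness within the range → none.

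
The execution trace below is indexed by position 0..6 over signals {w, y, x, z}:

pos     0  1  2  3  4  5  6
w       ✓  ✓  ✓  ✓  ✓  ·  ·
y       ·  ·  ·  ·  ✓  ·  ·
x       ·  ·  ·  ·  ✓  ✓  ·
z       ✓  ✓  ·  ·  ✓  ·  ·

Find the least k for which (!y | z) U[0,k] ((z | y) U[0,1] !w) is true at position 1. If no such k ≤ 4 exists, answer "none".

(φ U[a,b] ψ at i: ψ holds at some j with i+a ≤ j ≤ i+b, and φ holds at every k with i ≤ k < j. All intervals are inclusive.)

3

Need earliest j ≥ 1 with ((z | y) U[0,1] !w), and (!y | z) at every k in [1,j-1].
  j=1: rhs fails.
  j=2: rhs fails.
  j=3: rhs fails.
  j=4: rhs holds; lhs holds on [1,3]. k = 3.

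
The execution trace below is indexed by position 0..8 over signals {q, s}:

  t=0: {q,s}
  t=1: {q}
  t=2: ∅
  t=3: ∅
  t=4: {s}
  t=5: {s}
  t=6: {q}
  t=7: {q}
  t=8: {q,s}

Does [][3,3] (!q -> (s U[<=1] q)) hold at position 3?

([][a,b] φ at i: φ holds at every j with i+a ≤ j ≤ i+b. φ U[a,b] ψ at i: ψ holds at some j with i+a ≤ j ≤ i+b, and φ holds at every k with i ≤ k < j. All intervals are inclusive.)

True

Check (!q -> (s U[<=1] q)) at every j in [6,6]:
  j=6: antecedent false → ✓
All positions satisfy it → formula holds.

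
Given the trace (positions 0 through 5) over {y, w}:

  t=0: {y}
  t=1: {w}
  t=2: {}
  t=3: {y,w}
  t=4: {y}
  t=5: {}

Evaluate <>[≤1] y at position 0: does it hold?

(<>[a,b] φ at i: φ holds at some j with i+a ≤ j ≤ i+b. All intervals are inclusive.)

Check y at each j in [0,1]:
  j=0: true
  j=1: false
Found at j=0 → formula holds.

Holds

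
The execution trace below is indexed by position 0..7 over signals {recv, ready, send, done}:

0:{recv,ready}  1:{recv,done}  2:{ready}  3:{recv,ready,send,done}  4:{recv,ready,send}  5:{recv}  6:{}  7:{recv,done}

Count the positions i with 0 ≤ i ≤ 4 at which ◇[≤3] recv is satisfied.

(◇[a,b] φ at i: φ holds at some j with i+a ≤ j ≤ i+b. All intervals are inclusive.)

Evaluate at each i in [0,4]:
  i=0: ✓ (witness j=0)
  i=1: ✓ (witness j=1)
  i=2: ✓ (witness j=3)
  i=3: ✓ (witness j=3)
  i=4: ✓ (witness j=4)
Positions where it holds: {0, 1, 2, 3, 4} → 5.

5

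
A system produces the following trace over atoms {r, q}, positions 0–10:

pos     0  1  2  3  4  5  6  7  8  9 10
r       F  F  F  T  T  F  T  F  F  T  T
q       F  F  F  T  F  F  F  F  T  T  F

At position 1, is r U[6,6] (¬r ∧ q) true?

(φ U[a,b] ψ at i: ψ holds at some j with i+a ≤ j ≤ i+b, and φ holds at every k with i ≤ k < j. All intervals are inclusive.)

False

Need some j in [7,7] with (¬r ∧ q), and r at every k in [1,j-1].
  j=7: (¬r ∧ q) false.
No j in the window works → until fails.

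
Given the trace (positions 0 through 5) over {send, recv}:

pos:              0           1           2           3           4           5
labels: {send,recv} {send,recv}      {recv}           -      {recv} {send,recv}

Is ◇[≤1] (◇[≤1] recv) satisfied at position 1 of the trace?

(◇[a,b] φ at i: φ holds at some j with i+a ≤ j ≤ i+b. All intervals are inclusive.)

Check ◇[≤1] recv at each j in [1,2]:
  j=1: holds (witness at 1)
  j=2: holds (witness at 2)
Found at j=1 → formula holds.

Yes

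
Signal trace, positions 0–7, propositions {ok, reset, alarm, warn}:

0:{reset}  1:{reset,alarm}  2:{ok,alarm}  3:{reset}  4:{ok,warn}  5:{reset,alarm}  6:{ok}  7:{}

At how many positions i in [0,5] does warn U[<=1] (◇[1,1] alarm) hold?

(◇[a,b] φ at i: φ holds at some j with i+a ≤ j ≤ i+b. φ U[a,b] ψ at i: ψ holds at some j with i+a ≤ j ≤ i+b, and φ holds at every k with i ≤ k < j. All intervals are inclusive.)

Evaluate at each i in [0,5]:
  i=0: ✓ (rhs at j=0)
  i=1: ✓ (rhs at j=1)
  i=2: ✗ (no rhs in [2,3])
  i=3: ✗ (lhs fails at k=3 before rhs at j=4)
  i=4: ✓ (rhs at j=4)
  i=5: ✗ (no rhs in [5,6])
Positions where it holds: {0, 1, 4} → 3.

3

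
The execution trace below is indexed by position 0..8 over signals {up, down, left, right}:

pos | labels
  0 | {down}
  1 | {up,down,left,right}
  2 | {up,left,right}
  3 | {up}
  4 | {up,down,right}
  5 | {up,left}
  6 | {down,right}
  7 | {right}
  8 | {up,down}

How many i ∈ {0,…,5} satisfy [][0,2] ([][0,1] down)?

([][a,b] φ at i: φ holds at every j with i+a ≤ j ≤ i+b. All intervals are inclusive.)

Evaluate at each i in [0,5]:
  i=0: ✗ (fails at j=1)
  i=1: ✗ (fails at j=1)
  i=2: ✗ (fails at j=2)
  i=3: ✗ (fails at j=3)
  i=4: ✗ (fails at j=4)
  i=5: ✗ (fails at j=5)
Positions where it holds: {} → 0.

0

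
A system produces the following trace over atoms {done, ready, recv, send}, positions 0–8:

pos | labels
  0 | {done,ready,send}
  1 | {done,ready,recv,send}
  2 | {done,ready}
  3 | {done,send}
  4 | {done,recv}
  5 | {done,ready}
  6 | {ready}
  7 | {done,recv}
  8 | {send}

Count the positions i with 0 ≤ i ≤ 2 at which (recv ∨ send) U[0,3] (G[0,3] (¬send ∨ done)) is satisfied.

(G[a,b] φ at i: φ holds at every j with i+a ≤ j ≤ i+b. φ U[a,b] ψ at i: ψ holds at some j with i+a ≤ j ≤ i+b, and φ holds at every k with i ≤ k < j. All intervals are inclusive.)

3

Evaluate at each i in [0,2]:
  i=0: ✓ (rhs at j=0)
  i=1: ✓ (rhs at j=1)
  i=2: ✓ (rhs at j=2)
Positions where it holds: {0, 1, 2} → 3.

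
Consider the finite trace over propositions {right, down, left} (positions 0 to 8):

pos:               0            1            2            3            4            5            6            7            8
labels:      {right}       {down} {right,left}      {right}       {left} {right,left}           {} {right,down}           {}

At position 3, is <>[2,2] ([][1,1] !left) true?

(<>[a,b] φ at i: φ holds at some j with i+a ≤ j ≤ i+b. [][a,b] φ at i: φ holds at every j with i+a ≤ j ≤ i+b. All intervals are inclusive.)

Check [][1,1] !left at each j in [5,5]:
  j=5: holds on [6,6]
Found at j=5 → formula holds.

True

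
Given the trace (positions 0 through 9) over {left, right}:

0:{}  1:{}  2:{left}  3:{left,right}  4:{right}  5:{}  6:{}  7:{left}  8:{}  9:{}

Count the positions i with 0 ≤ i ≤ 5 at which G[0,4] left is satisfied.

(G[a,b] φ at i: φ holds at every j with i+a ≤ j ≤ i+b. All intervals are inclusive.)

0

Evaluate at each i in [0,5]:
  i=0: ✗ (fails at j=0)
  i=1: ✗ (fails at j=1)
  i=2: ✗ (fails at j=4)
  i=3: ✗ (fails at j=4)
  i=4: ✗ (fails at j=4)
  i=5: ✗ (fails at j=5)
Positions where it holds: {} → 0.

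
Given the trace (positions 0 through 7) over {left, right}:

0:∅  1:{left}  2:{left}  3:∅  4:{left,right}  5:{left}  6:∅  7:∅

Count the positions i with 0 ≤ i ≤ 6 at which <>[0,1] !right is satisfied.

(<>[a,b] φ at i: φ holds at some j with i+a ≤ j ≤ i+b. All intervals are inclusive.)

7

Evaluate at each i in [0,6]:
  i=0: ✓ (witness j=0)
  i=1: ✓ (witness j=1)
  i=2: ✓ (witness j=2)
  i=3: ✓ (witness j=3)
  i=4: ✓ (witness j=5)
  i=5: ✓ (witness j=5)
  i=6: ✓ (witness j=6)
Positions where it holds: {0, 1, 2, 3, 4, 5, 6} → 7.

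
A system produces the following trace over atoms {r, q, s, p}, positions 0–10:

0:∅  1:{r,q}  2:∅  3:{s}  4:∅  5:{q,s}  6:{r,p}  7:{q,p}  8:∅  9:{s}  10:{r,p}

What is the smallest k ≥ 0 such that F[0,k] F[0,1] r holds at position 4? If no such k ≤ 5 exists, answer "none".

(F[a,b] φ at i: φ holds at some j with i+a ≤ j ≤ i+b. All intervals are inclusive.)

1

Scan j = 4,5,… for F[0,1] r:
  j=4: fails
  j=5: holds
First hit at j=5, so smallest k = 5-4 = 1.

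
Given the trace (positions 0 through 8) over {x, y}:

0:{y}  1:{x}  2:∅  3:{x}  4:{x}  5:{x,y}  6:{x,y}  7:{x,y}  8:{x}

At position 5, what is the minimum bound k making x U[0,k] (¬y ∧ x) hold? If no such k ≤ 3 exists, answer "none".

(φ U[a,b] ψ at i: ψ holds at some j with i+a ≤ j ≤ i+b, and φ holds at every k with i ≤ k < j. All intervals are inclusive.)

3

Need earliest j ≥ 5 with (¬y ∧ x), and x at every k in [5,j-1].
  j=5: rhs fails.
  j=6: rhs fails.
  j=7: rhs fails.
  j=8: rhs holds; lhs holds on [5,7]. k = 3.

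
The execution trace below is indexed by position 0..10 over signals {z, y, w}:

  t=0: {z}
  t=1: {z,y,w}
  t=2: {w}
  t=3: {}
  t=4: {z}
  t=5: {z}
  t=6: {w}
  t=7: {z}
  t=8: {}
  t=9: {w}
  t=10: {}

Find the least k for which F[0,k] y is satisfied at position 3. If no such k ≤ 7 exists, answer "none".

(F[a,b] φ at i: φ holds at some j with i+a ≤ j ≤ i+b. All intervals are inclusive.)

none

Scan j = 3,4,… for y:
  j=3: fails
  j=4: fails
  j=5: fails
  j=6: fails
  j=7: fails
  j=8: fails
  j=9: fails
  j=10: fails
No j in [3,10] satisfies it → none.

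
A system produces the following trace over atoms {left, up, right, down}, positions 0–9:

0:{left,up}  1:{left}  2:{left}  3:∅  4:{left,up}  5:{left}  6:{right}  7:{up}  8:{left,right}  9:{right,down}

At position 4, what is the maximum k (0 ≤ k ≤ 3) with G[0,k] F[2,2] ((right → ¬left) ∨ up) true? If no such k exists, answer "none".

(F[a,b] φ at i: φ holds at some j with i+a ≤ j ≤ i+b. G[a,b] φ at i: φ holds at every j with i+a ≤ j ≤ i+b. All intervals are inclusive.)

1

F[2,2] ((right → ¬left) ∨ up) must hold from j=4 onward; find where it first fails.
  j=4: holds
  j=5: holds
  j=6: fails
Holds on [4,5], so largest k = 1.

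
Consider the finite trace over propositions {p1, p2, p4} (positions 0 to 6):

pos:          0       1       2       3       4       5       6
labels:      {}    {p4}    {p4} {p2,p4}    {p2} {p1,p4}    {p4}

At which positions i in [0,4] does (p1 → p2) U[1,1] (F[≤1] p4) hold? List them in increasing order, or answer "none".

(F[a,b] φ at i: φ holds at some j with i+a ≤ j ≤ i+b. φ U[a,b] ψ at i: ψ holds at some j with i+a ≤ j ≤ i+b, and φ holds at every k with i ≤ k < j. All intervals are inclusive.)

Evaluate at each i in [0,4]:
  i=0: ✓ (rhs at j=1; lhs holds on [0,0])
  i=1: ✓ (rhs at j=2; lhs holds on [1,1])
  i=2: ✓ (rhs at j=3; lhs holds on [2,2])
  i=3: ✓ (rhs at j=4; lhs holds on [3,3])
  i=4: ✓ (rhs at j=5; lhs holds on [4,4])

0, 1, 2, 3, 4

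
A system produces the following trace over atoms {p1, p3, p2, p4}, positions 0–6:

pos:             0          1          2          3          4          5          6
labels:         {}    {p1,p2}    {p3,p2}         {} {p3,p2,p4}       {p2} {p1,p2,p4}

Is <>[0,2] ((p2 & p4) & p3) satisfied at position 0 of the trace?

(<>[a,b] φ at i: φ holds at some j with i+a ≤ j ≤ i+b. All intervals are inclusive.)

False

Check ((p2 & p4) & p3) at each j in [0,2]:
  j=0: false
  j=1: false
  j=2: false
No position in the window satisfies it → formula fails.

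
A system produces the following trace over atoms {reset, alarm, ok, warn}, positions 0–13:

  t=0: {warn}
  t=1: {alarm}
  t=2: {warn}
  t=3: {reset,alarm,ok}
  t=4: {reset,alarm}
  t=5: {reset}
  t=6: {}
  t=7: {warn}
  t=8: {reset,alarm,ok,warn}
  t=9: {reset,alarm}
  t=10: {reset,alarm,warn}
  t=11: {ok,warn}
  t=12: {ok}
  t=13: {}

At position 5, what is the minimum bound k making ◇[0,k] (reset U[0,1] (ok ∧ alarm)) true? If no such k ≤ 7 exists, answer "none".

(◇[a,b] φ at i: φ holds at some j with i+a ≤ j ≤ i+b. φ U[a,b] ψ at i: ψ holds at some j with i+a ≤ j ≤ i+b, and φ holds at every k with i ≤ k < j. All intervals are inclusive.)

3

Scan j = 5,6,… for (reset U[0,1] (ok ∧ alarm)):
  j=5: fails
  j=6: fails
  j=7: fails
  j=8: holds
First hit at j=8, so smallest k = 8-5 = 3.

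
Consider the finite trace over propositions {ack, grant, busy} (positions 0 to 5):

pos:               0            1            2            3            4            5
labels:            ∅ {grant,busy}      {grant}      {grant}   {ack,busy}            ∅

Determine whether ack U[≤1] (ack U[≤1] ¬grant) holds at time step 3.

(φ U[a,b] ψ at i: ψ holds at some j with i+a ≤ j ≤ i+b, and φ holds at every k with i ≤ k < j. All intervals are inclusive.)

Need some j in [3,4] with (ack U[≤1] ¬grant), and ack at every k in [3,j-1].
  j=3: (ack U[≤1] ¬grant) — fails.
  j=4: (ack U[≤1] ¬grant) holds, but ack fails at k=3 → not this j.
No j in the window works → until fails.

Does not hold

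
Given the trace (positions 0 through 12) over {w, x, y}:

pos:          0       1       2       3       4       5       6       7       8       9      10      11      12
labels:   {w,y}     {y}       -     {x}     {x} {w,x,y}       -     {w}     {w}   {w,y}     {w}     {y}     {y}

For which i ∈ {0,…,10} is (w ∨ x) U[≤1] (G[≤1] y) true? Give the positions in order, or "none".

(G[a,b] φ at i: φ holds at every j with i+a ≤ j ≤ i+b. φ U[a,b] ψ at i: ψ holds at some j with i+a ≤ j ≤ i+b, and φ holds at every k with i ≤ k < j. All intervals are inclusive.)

Evaluate at each i in [0,10]:
  i=0: ✓ (rhs at j=0)
  i=1: ✗ (no rhs in [1,2])
  i=2: ✗ (no rhs in [2,3])
  i=3: ✗ (no rhs in [3,4])
  i=4: ✗ (no rhs in [4,5])
  i=5: ✗ (no rhs in [5,6])
  i=6: ✗ (no rhs in [6,7])
  i=7: ✗ (no rhs in [7,8])
  i=8: ✗ (no rhs in [8,9])
  i=9: ✗ (no rhs in [9,10])
  i=10: ✓ (rhs at j=11; lhs holds on [10,10])

0, 10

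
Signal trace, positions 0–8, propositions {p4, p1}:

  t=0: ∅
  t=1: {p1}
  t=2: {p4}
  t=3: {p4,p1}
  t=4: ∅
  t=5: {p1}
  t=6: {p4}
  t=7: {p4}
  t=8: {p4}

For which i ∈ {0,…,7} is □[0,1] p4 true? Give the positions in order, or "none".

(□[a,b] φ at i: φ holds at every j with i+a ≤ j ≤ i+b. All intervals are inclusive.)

2, 6, 7

Evaluate at each i in [0,7]:
  i=0: ✗ (fails at j=0)
  i=1: ✗ (fails at j=1)
  i=2: ✓ (all of [2,3])
  i=3: ✗ (fails at j=4)
  i=4: ✗ (fails at j=4)
  i=5: ✗ (fails at j=5)
  i=6: ✓ (all of [6,7])
  i=7: ✓ (all of [7,8])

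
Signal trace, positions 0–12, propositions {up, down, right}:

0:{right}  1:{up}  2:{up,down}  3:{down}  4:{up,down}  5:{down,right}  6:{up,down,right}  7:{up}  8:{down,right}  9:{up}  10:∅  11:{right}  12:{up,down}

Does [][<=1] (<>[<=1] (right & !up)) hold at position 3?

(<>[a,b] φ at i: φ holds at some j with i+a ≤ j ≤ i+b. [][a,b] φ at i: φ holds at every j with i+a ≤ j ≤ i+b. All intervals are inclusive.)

Does not hold

Check <>[<=1] (right & !up) at every j in [3,4]:
  j=3: fails (none in [3,4])
  j=4: holds (witness at 5)
Fails at j=3 → formula fails.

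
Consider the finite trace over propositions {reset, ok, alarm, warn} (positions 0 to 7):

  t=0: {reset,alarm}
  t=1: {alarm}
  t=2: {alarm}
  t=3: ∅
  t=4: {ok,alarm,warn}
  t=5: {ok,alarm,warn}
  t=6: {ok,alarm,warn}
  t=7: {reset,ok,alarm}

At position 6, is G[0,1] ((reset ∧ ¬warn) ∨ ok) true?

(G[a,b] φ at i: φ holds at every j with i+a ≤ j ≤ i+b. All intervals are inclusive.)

Check ((reset ∧ ¬warn) ∨ ok) at every j in [6,7]:
  j=6: true
  j=7: true
All positions satisfy it → formula holds.

Yes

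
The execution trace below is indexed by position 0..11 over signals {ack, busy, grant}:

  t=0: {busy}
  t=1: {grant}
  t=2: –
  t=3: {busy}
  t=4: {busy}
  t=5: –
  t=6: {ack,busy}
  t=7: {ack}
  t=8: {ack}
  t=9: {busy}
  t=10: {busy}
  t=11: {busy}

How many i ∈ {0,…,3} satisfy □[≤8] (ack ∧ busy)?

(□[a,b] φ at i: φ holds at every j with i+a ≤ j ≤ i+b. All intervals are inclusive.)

0

Evaluate at each i in [0,3]:
  i=0: ✗ (fails at j=0)
  i=1: ✗ (fails at j=1)
  i=2: ✗ (fails at j=2)
  i=3: ✗ (fails at j=3)
Positions where it holds: {} → 0.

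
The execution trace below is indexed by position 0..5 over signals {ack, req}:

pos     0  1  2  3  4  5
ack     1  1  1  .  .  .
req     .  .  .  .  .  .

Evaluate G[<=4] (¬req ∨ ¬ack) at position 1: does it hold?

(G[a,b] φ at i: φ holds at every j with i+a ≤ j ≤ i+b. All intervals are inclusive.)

True

Check (¬req ∨ ¬ack) at every j in [1,5]:
  j=1: true
  j=2: true
  j=3: true
  j=4: true
  j=5: true
All positions satisfy it → formula holds.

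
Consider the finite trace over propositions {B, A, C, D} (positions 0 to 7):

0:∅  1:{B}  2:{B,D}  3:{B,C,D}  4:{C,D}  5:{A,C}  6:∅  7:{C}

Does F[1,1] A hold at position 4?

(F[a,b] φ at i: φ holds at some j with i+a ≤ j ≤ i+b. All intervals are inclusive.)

Check A at each j in [5,5]:
  j=5: true
Found at j=5 → formula holds.

Yes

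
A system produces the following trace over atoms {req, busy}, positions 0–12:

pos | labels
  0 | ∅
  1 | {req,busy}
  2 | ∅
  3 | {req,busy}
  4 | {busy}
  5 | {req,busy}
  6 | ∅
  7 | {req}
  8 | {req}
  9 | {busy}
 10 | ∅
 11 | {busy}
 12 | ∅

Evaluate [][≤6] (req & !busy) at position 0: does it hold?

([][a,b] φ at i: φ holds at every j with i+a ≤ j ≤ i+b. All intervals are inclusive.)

False

Check (req & !busy) at every j in [0,6]:
  j=0: false
  j=1: false
  j=2: false
  j=3: false
  j=4: false
  j=5: false
  j=6: false
Fails at j=0 → formula fails.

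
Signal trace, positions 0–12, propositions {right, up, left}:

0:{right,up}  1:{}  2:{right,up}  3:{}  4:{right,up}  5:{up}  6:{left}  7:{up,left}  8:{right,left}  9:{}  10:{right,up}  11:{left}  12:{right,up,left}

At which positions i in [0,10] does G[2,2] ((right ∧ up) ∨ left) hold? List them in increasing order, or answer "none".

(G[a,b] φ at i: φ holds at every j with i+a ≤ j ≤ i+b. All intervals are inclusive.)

Evaluate at each i in [0,10]:
  i=0: ✓ (all of [2,2])
  i=1: ✗ (fails at j=3)
  i=2: ✓ (all of [4,4])
  i=3: ✗ (fails at j=5)
  i=4: ✓ (all of [6,6])
  i=5: ✓ (all of [7,7])
  i=6: ✓ (all of [8,8])
  i=7: ✗ (fails at j=9)
  i=8: ✓ (all of [10,10])
  i=9: ✓ (all of [11,11])
  i=10: ✓ (all of [12,12])

0, 2, 4, 5, 6, 8, 9, 10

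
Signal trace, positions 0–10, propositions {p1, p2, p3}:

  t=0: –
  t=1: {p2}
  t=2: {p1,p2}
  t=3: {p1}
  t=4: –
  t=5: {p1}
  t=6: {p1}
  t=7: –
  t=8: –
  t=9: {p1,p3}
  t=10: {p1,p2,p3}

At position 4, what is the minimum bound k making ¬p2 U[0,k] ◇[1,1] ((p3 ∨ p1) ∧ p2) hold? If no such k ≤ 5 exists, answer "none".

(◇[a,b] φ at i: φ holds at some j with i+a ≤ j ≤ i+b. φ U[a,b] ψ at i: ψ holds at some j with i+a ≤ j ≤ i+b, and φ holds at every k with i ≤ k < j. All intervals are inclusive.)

Need earliest j ≥ 4 with ◇[1,1] ((p3 ∨ p1) ∧ p2), and ¬p2 at every k in [4,j-1].
  j=4: rhs fails.
  j=5: rhs fails.
  j=6: rhs fails.
  j=7: rhs fails.
  j=8: rhs fails.
  j=9: rhs holds; lhs holds on [4,8]. k = 5.

5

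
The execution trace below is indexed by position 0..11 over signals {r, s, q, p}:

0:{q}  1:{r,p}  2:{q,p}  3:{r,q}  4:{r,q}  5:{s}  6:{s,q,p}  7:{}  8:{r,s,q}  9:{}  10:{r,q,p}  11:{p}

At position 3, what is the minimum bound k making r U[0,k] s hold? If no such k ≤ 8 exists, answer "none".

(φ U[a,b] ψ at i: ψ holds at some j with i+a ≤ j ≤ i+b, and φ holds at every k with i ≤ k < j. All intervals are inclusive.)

Need earliest j ≥ 3 with s, and r at every k in [3,j-1].
  j=3: rhs fails.
  j=4: rhs fails.
  j=5: rhs holds; lhs holds on [3,4]. k = 2.

2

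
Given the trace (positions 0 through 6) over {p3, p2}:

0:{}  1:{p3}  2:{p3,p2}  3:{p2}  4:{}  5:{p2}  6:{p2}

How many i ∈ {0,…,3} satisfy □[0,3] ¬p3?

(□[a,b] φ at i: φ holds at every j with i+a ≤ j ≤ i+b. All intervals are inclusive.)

1

Evaluate at each i in [0,3]:
  i=0: ✗ (fails at j=1)
  i=1: ✗ (fails at j=1)
  i=2: ✗ (fails at j=2)
  i=3: ✓ (all of [3,6])
Positions where it holds: {3} → 1.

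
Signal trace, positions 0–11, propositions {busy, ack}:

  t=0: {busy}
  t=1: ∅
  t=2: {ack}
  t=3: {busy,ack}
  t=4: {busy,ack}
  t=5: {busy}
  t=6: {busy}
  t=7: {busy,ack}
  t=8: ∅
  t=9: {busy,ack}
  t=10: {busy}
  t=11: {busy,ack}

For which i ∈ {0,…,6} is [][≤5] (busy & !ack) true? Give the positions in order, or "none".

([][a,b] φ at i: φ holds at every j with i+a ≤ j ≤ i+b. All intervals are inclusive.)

none

Evaluate at each i in [0,6]:
  i=0: ✗ (fails at j=1)
  i=1: ✗ (fails at j=1)
  i=2: ✗ (fails at j=2)
  i=3: ✗ (fails at j=3)
  i=4: ✗ (fails at j=4)
  i=5: ✗ (fails at j=7)
  i=6: ✗ (fails at j=7)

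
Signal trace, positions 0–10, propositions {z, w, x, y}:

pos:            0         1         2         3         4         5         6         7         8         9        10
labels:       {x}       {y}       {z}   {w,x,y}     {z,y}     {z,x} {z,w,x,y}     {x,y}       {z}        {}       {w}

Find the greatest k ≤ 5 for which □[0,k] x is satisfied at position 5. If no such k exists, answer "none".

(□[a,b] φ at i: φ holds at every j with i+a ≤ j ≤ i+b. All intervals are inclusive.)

x must hold from j=5 onward; find where it first fails.
  j=5: holds
  j=6: holds
  j=7: holds
  j=8: fails
Holds on [5,7], so largest k = 2.

2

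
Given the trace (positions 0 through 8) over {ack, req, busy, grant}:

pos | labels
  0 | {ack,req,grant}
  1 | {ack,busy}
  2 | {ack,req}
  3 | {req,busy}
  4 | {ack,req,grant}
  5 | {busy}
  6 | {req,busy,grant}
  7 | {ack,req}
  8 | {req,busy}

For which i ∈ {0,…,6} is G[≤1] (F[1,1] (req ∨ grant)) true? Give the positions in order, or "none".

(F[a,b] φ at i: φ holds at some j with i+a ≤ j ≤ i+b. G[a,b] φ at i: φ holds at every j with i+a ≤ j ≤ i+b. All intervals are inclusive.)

Evaluate at each i in [0,6]:
  i=0: ✗ (fails at j=0)
  i=1: ✓ (all of [1,2])
  i=2: ✓ (all of [2,3])
  i=3: ✗ (fails at j=4)
  i=4: ✗ (fails at j=4)
  i=5: ✓ (all of [5,6])
  i=6: ✓ (all of [6,7])

1, 2, 5, 6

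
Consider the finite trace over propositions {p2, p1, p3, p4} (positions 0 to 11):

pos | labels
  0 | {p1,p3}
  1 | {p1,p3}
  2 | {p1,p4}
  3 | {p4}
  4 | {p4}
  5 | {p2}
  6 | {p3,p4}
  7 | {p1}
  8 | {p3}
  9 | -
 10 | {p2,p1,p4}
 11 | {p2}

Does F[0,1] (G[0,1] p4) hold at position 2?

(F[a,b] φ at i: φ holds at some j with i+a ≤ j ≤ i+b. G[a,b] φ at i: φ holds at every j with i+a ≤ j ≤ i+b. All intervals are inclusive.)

Check G[0,1] p4 at each j in [2,3]:
  j=2: holds on [2,3]
  j=3: holds on [3,4]
Found at j=2 → formula holds.

True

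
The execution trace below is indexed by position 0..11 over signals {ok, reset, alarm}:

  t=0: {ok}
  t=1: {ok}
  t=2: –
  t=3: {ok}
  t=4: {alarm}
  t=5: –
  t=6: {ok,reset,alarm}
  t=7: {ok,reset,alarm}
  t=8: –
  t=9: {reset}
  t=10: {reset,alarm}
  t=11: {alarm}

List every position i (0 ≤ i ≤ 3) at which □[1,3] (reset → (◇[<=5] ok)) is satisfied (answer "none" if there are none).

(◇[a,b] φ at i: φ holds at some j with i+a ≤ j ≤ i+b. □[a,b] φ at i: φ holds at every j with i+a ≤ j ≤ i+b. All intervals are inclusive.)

0, 1, 2, 3

Evaluate at each i in [0,3]:
  i=0: ✓ (all of [1,3])
  i=1: ✓ (all of [2,4])
  i=2: ✓ (all of [3,5])
  i=3: ✓ (all of [4,6])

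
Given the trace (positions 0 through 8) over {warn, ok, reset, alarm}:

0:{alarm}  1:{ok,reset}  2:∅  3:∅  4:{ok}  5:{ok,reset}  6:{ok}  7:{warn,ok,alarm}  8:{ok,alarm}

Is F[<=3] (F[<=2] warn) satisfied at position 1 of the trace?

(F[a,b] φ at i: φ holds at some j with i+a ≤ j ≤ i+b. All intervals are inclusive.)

No

Check F[<=2] warn at each j in [1,4]:
  j=1: fails (none in [1,3])
  j=2: fails (none in [2,4])
  j=3: fails (none in [3,5])
  j=4: fails (none in [4,6])
No position in the window satisfies it → formula fails.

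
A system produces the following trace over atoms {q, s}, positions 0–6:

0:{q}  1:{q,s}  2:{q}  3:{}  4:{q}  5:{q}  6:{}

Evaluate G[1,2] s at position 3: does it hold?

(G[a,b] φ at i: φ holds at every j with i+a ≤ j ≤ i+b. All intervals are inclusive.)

Does not hold

Check s at every j in [4,5]:
  j=4: false
  j=5: false
Fails at j=4 → formula fails.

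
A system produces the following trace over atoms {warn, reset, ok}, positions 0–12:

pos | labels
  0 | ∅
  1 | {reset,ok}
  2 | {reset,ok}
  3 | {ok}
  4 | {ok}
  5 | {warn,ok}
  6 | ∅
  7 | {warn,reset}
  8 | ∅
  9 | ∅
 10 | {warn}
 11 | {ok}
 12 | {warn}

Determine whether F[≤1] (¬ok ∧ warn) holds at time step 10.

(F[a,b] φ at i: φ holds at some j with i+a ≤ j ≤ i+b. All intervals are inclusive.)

Check (¬ok ∧ warn) at each j in [10,11]:
  j=10: true
  j=11: false
Found at j=10 → formula holds.

Yes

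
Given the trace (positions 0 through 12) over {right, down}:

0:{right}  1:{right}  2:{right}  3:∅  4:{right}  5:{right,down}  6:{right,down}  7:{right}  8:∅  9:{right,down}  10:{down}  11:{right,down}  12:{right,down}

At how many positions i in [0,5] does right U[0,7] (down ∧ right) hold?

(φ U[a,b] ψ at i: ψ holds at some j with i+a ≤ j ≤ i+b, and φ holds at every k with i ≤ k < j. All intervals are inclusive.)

2

Evaluate at each i in [0,5]:
  i=0: ✗ (lhs fails at k=3 before rhs at j=5)
  i=1: ✗ (lhs fails at k=3 before rhs at j=5)
  i=2: ✗ (lhs fails at k=3 before rhs at j=5)
  i=3: ✗ (lhs fails at k=3 before rhs at j=5)
  i=4: ✓ (rhs at j=5; lhs holds on [4,4])
  i=5: ✓ (rhs at j=5)
Positions where it holds: {4, 5} → 2.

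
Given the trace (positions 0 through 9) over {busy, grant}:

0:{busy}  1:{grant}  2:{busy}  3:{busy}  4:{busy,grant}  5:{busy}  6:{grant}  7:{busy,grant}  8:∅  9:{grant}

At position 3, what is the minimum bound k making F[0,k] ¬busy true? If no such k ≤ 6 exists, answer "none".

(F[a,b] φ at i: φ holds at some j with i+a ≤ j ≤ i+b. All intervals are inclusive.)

3

Scan j = 3,4,… for ¬busy:
  j=3: fails
  j=4: fails
  j=5: fails
  j=6: holds
First hit at j=6, so smallest k = 6-3 = 3.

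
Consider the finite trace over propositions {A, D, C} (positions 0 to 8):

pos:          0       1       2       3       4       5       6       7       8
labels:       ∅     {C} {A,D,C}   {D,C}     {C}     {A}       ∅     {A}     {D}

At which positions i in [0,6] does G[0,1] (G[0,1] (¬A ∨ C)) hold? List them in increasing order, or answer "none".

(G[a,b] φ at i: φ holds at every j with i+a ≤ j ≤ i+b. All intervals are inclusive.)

0, 1, 2

Evaluate at each i in [0,6]:
  i=0: ✓ (all of [0,1])
  i=1: ✓ (all of [1,2])
  i=2: ✓ (all of [2,3])
  i=3: ✗ (fails at j=4)
  i=4: ✗ (fails at j=4)
  i=5: ✗ (fails at j=5)
  i=6: ✗ (fails at j=6)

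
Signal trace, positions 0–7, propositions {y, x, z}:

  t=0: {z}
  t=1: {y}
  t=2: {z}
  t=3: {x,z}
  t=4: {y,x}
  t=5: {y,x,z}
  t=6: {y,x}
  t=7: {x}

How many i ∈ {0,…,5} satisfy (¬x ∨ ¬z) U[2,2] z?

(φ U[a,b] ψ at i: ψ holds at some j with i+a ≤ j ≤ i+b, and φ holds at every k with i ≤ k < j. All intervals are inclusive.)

Evaluate at each i in [0,5]:
  i=0: ✓ (rhs at j=2; lhs holds on [0,1])
  i=1: ✓ (rhs at j=3; lhs holds on [1,2])
  i=2: ✗ (no rhs in [4,4])
  i=3: ✗ (lhs fails at k=3 before rhs at j=5)
  i=4: ✗ (no rhs in [6,6])
  i=5: ✗ (no rhs in [7,7])
Positions where it holds: {0, 1} → 2.

2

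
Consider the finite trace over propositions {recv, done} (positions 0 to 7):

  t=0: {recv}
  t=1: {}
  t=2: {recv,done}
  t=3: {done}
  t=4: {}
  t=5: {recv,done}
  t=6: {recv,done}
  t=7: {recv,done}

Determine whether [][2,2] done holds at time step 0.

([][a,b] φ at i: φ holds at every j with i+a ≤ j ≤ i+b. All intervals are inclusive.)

Yes

Check done at every j in [2,2]:
  j=2: true
All positions satisfy it → formula holds.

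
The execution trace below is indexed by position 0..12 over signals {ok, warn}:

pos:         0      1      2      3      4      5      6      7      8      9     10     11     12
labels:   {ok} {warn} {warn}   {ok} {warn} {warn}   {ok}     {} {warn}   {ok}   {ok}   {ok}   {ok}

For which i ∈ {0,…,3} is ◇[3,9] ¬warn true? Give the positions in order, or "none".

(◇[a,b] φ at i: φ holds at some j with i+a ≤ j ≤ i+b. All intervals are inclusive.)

0, 1, 2, 3

Evaluate at each i in [0,3]:
  i=0: ✓ (witness j=3)
  i=1: ✓ (witness j=6)
  i=2: ✓ (witness j=6)
  i=3: ✓ (witness j=6)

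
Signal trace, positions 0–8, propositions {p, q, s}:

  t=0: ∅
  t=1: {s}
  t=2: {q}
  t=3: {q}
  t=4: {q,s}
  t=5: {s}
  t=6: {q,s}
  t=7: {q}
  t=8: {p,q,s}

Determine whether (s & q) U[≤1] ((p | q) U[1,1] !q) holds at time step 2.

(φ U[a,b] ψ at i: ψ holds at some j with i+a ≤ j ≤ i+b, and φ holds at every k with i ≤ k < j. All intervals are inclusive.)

Need some j in [2,3] with ((p | q) U[1,1] !q), and (s & q) at every k in [2,j-1].
  j=2: ((p | q) U[1,1] !q) — fails.
  j=3: ((p | q) U[1,1] !q) — fails.
No j in the window works → until fails.

False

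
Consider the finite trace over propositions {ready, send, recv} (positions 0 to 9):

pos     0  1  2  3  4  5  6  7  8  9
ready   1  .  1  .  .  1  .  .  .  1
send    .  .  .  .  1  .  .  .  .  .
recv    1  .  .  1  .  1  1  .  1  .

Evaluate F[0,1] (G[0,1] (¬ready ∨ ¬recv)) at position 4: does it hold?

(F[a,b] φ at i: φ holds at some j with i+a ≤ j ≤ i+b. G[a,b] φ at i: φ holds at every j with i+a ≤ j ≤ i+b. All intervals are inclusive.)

Does not hold

Check G[0,1] (¬ready ∨ ¬recv) at each j in [4,5]:
  j=4: fails at 5
  j=5: fails at 5
No position in the window satisfies it → formula fails.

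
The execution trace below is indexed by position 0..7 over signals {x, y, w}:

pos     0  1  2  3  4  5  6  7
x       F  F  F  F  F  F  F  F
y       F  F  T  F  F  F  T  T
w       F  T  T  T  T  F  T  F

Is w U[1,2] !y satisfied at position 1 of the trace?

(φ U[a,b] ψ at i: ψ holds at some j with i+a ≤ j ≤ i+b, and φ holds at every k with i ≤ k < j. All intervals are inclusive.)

True

Need some j in [2,3] with !y, and w at every k in [1,j-1].
  j=2: !y false.
  j=3: !y holds; w holds at every k in [1,2] → satisfied.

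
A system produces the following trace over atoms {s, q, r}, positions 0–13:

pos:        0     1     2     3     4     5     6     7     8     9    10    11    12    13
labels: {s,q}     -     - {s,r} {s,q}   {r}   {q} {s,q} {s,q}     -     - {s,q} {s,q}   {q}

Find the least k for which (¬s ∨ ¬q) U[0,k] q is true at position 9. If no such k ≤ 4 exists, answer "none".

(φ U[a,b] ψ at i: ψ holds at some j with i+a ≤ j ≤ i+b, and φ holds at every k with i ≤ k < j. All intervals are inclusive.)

Need earliest j ≥ 9 with q, and (¬s ∨ ¬q) at every k in [9,j-1].
  j=9: rhs fails.
  j=10: rhs fails.
  j=11: rhs holds; lhs holds on [9,10]. k = 2.

2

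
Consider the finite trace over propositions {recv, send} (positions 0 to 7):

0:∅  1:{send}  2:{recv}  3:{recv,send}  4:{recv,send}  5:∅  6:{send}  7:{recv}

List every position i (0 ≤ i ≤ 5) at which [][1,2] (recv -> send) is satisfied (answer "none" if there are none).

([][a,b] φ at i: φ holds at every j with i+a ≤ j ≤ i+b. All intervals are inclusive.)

Evaluate at each i in [0,5]:
  i=0: ✗ (fails at j=2)
  i=1: ✗ (fails at j=2)
  i=2: ✓ (all of [3,4])
  i=3: ✓ (all of [4,5])
  i=4: ✓ (all of [5,6])
  i=5: ✗ (fails at j=7)

2, 3, 4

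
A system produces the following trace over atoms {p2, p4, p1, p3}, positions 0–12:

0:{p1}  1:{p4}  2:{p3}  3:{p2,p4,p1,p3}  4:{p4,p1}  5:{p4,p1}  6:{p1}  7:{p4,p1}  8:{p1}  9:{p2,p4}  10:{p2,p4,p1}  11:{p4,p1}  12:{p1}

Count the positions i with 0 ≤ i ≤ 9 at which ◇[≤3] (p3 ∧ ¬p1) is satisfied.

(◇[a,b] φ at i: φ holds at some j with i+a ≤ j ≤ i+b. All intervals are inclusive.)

3

Evaluate at each i in [0,9]:
  i=0: ✓ (witness j=2)
  i=1: ✓ (witness j=2)
  i=2: ✓ (witness j=2)
  i=3: ✗ (none in [3,6])
  i=4: ✗ (none in [4,7])
  i=5: ✗ (none in [5,8])
  i=6: ✗ (none in [6,9])
  i=7: ✗ (none in [7,10])
  i=8: ✗ (none in [8,11])
  i=9: ✗ (none in [9,12])
Positions where it holds: {0, 1, 2} → 3.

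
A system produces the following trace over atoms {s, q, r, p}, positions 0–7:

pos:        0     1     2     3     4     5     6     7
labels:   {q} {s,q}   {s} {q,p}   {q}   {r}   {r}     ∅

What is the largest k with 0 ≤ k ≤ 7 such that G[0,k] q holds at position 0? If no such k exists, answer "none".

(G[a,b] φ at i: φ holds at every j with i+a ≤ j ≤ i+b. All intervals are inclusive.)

1

q must hold from j=0 onward; find where it first fails.
  j=0: holds
  j=1: holds
  j=2: fails
Holds on [0,1], so largest k = 1.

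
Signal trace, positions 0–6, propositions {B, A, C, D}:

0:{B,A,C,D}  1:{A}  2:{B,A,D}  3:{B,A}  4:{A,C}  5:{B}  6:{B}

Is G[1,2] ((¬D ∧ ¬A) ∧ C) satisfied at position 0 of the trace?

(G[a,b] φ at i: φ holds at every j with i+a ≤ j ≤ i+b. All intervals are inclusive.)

No

Check ((¬D ∧ ¬A) ∧ C) at every j in [1,2]:
  j=1: false
  j=2: false
Fails at j=1 → formula fails.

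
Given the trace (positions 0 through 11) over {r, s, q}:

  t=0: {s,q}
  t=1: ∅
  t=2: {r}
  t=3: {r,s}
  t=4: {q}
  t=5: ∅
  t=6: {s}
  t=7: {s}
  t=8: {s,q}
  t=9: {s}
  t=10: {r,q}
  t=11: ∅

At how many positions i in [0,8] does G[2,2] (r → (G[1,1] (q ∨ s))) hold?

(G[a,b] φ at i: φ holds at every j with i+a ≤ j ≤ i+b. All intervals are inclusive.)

8

Evaluate at each i in [0,8]:
  i=0: ✓ (all of [2,2])
  i=1: ✓ (all of [3,3])
  i=2: ✓ (all of [4,4])
  i=3: ✓ (all of [5,5])
  i=4: ✓ (all of [6,6])
  i=5: ✓ (all of [7,7])
  i=6: ✓ (all of [8,8])
  i=7: ✓ (all of [9,9])
  i=8: ✗ (fails at j=10)
Positions where it holds: {0, 1, 2, 3, 4, 5, 6, 7} → 8.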